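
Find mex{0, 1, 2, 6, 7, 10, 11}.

The values 0, 1, 2 are all present; 3 is the first non-negative integer missing from the set.

3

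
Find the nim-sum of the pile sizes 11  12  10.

Nim-sum: 11 ⊕ 12 ⊕ 10 = 13.

13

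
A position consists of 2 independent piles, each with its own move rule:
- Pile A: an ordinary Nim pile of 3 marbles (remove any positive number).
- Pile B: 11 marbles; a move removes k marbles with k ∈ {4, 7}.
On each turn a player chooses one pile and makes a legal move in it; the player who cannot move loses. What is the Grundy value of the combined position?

3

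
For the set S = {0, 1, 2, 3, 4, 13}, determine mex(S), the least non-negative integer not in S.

5

The values 0, 1, 2, 3, 4 are all present; 5 is the first non-negative integer missing from the set.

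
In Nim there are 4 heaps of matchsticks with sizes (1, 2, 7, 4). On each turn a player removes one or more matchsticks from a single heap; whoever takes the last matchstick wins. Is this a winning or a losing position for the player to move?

Losing position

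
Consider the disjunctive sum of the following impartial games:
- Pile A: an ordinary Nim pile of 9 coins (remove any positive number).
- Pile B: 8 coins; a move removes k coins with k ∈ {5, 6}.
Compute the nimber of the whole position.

Pile A is a plain Nim pile of size 9, so its Grundy value is 9.
For pile B, compute g(0), g(1), … with moves {5, 6}:
k:     0  1  2  3  4  5  6  7  8
g(k):  0  0  0  0  0  1  1  1  1
So g(8) = 1.
The value of a disjunctive sum is the nim-sum of the parts.
Combined value = 9 XOR 1 = 8.

8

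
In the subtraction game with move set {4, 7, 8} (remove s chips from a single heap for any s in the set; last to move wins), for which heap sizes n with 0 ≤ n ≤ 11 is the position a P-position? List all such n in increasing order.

0, 1, 2, 3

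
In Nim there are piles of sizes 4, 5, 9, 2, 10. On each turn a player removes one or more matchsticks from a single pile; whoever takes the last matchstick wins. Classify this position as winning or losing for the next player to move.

Losing position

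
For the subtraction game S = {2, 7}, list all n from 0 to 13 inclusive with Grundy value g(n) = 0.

Compute g(0), g(1), … for moves {2, 7}:
k:     0  1  2  3  4  5  6  7  8  9 10 11 12 13
g(k):  0  0  1  1  0  0  1  1  2  0  0  1  1  0
The P-positions (g = 0) in 0..13 are 0, 1, 4, 5, 9, 10, 13.

0, 1, 4, 5, 9, 10, 13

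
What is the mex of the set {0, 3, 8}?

0 is in the set but 1 is not, so the mex is 1.

1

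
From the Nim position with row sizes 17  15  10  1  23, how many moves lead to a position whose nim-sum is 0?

Nim-sum: 17 ⊕ 15 ⊕ 10 ⊕ 1 ⊕ 23 = 2.
The overall nim-sum is X = 2. A row of size p has a winning move iff p XOR X < p (reduce it to p XOR X).
  17: 17 XOR 2 = 19 ≥ 17 — no move.
  15: 15 XOR 2 = 13 < 15 — winning move (to 13).
  10: 10 XOR 2 = 8 < 10 — winning move (to 8).
  1: 1 XOR 2 = 3 ≥ 1 — no move.
  23: 23 XOR 2 = 21 < 23 — winning move (to 21).
That gives 3 winning moves.

3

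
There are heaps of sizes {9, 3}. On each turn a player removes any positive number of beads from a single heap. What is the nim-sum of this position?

10

Compute the nim-sum pairwise:
9 ⊕ 3 = 10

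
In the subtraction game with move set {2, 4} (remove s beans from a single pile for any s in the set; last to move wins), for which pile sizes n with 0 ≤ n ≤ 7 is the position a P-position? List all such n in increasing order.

0, 1, 6, 7

Build the Grundy sequence with g(k) = mex{g(k−s) : s ∈ {2, 4}, s ≤ k}:
k:     0  1  2  3  4  5  6  7
g(k):  0  0  1  1  2  2  0  0
The P-positions (g = 0) in 0..7 are 0, 1, 6, 7.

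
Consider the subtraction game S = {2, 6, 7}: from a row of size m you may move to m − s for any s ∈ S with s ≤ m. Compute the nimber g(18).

0

Compute g(0), g(1), … for moves {2, 6, 7}:
k:     0  1  2  3  4  5  6  7  8  9 10 11 12 13 14 15 16 17 18
g(k):  0  0  1  1  0  0  1  1  2  0  3  1  2  0  0  1  1  0  0
So g(18) = 0.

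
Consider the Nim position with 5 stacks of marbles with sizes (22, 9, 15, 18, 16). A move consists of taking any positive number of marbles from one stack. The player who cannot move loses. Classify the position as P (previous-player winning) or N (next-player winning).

N-position

Nim-sum: 22 ⊕ 9 ⊕ 15 ⊕ 18 ⊕ 16 = 18.
The nim-sum is 18 ≠ 0, so this is an N-position: the player to move can win.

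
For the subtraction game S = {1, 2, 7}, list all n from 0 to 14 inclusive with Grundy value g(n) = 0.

0, 3, 6, 9, 12

Compute g(0), g(1), … for moves {1, 2, 7}:
g(0) = mex{} = 0
g(1) = mex{0} = 1
g(2) = mex{0,1} = 2
g(3) = mex{1,2} = 0
g(4) = mex{0,2} = 1
g(5) = mex{0,1} = 2
g(6) = mex{1,2} = 0
g(7) = mex{0,2} = 1
g(8) = mex{0,1} = 2
g(9) = mex{1,2} = 0
g(10) = mex{0,2} = 1
g(11) = mex{0,1} = 2
g(12) = mex{1,2} = 0
g(13) = mex{0,2} = 1
g(14) = mex{0,1} = 2
The P-positions (g = 0) in 0..14 are 0, 3, 6, 9, 12.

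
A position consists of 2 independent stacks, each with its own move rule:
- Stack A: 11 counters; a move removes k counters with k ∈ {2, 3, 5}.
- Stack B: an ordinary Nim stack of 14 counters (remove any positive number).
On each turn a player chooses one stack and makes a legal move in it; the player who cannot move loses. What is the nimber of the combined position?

Grundy values for stack A (subtraction set {2, 3, 5}):
k:     0  1  2  3  4  5  6  7  8  9 10 11
g(k):  0  0  1  1  2  2  3  0  0  1  1  2
So g(11) = 2.
Stack B is a plain Nim stack of size 14, so its Grundy value is 14.
By the Sprague-Grundy theorem, the Grundy value of a sum of independent games is the XOR of the component values.
Combined value = 2 ⊕ 14 = 12.

12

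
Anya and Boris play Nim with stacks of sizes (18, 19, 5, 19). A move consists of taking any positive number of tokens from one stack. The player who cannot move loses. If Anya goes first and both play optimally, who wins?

Compute the nim-sum pairwise:
18 XOR 19 = 1
1 XOR 5 = 4
4 XOR 19 = 23
The nim-sum is 23 ≠ 0, so this is an N-position: the player to move can win; Anya has a winning move.

Anya wins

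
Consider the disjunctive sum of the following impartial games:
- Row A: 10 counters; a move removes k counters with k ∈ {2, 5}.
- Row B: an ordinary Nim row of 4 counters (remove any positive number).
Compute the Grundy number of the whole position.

For row A, compute g(0), g(1), … with moves {2, 5}:
g(0) = mex{} = 0
g(1) = mex{} = 0
g(2) = mex{0} = 1
g(3) = mex{0} = 1
g(4) = mex{1} = 0
g(5) = mex{0,1} = 2
g(6) = mex{0} = 1
g(7) = mex{1,2} = 0
g(8) = mex{1} = 0
g(9) = mex{0} = 1
g(10) = mex{0,2} = 1
So g(10) = 1.
Row B is a plain Nim row of size 4, so its Grundy value is 4.
The value of a disjunctive sum is the nim-sum of the parts.
Combined value = 1 XOR 4 = 5.

5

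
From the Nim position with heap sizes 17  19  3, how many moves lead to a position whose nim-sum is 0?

3

Compute the nim-sum pairwise:
17 XOR 19 = 2
2 XOR 3 = 1
The overall nim-sum is X = 1. A heap of size p has a winning move iff p XOR X < p (reduce it to p XOR X).
  17: 17 XOR 1 = 16 < 17 — winning move (to 16).
  19: 19 XOR 1 = 18 < 19 — winning move (to 18).
  3: 3 XOR 1 = 2 < 3 — winning move (to 2).
That gives 3 winning moves.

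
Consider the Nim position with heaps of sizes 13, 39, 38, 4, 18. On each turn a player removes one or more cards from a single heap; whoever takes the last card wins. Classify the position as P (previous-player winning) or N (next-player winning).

Compute the nim-sum pairwise:
13 ⊕ 39 = 42
42 ⊕ 38 = 12
12 ⊕ 4 = 8
8 ⊕ 18 = 26
The nim-sum is 26 ≠ 0, so this is an N-position: the player to move can win.

N-position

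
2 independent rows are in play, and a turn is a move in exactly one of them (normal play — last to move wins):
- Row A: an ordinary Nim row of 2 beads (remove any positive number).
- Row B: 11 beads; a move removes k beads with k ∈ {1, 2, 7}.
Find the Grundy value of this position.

0

Row A is a plain Nim row of size 2, so its Grundy value is 2.
Grundy values for row B (subtraction set {1, 2, 7}):
g(0) = mex{} = 0
g(1) = mex{0} = 1
g(2) = mex{0,1} = 2
g(3) = mex{1,2} = 0
g(4) = mex{0,2} = 1
g(5) = mex{0,1} = 2
g(6) = mex{1,2} = 0
g(7) = mex{0,2} = 1
g(8) = mex{0,1} = 2
g(9) = mex{1,2} = 0
g(10) = mex{0,2} = 1
g(11) = mex{0,1} = 2
So g(11) = 2.
By the Sprague-Grundy theorem, the Grundy value of a sum of independent games is the XOR of the component values.
Combined value = 2 XOR 2 = 0.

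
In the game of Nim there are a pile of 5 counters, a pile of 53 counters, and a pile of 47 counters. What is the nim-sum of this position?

31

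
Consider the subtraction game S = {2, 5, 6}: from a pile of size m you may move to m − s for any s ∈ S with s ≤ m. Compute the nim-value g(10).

1

Compute g(0), g(1), … for moves {2, 5, 6}:
k:     0  1  2  3  4  5  6  7  8  9 10
g(k):  0  0  1  1  0  2  1  3  0  2  1
So g(10) = 1.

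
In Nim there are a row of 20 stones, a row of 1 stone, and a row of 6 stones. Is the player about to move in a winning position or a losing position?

Compute the nim-sum pairwise:
20 ⊕ 1 = 21
21 ⊕ 6 = 19
The nim-sum is 19 ≠ 0, so this is an N-position: the player to move can win.

Winning position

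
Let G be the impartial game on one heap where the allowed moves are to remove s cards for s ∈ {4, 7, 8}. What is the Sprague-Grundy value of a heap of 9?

Compute g(0), g(1), … for moves {4, 7, 8}:
g(0) = mex{} = 0
g(1) = mex{} = 0
g(2) = mex{} = 0
g(3) = mex{} = 0
g(4) = mex{0} = 1
g(5) = mex{0} = 1
g(6) = mex{0} = 1
g(7) = mex{0} = 1
g(8) = mex{0,1} = 2
g(9) = mex{0,1} = 2
So g(9) = 2.

2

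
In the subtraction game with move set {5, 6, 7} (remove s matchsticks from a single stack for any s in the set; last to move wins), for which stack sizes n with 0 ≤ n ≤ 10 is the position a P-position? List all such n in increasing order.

Compute g(0), g(1), … for moves {5, 6, 7}:
g(0) = mex{} = 0
g(1) = mex{} = 0
g(2) = mex{} = 0
g(3) = mex{} = 0
g(4) = mex{} = 0
g(5) = mex{0} = 1
g(6) = mex{0} = 1
g(7) = mex{0} = 1
g(8) = mex{0} = 1
g(9) = mex{0} = 1
g(10) = mex{0,1} = 2
The P-positions (g = 0) in 0..10 are 0, 1, 2, 3, 4.

0, 1, 2, 3, 4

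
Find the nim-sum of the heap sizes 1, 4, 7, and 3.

Bitwise XOR of the heap sizes:
  001  (1)
  100  (4)
  111  (7)
  011  (3)
  ---
  001  (1)

1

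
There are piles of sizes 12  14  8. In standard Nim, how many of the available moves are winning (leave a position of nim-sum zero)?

3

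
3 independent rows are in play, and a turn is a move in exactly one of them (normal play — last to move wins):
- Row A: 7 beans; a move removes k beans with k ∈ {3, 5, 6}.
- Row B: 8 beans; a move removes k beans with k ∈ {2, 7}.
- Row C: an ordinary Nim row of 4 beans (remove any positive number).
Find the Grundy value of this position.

4

Build the Grundy sequence for row A with g(k) = mex{g(k−s) : s ∈ {3, 5, 6}, s ≤ k}:
k:     0  1  2  3  4  5  6  7
g(k):  0  0  0  1  1  1  2  2
So g(7) = 2.
Grundy values for row B (subtraction set {2, 7}):
g(0) = mex{} = 0
g(1) = mex{} = 0
g(2) = mex{0} = 1
g(3) = mex{0} = 1
g(4) = mex{1} = 0
g(5) = mex{1} = 0
g(6) = mex{0} = 1
g(7) = mex{0} = 1
g(8) = mex{0,1} = 2
So g(8) = 2.
Row C is a plain Nim row of size 4, so its Grundy value is 4.
By the Sprague-Grundy theorem, the Grundy value of a sum of independent games is the XOR of the component values.
Combined value = 2 XOR 2 XOR 4 = 4.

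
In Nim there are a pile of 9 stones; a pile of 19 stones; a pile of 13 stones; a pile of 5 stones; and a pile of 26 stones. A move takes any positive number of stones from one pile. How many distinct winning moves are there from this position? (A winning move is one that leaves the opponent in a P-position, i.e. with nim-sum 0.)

Nim-sum: 9 ⊕ 19 ⊕ 13 ⊕ 5 ⊕ 26 = 8.
The overall nim-sum is X = 8. A pile of size p has a winning move iff p XOR X < p (reduce it to p XOR X).
  9: 9 XOR 8 = 1 < 9 — winning move (to 1).
  19: 19 XOR 8 = 27 ≥ 19 — no move.
  13: 13 XOR 8 = 5 < 13 — winning move (to 5).
  5: 5 XOR 8 = 13 ≥ 5 — no move.
  26: 26 XOR 8 = 18 < 26 — winning move (to 18).
That gives 3 winning moves.

3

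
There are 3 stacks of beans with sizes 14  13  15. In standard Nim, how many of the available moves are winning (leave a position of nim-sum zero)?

3

Nim-sum: 14 ⊕ 13 ⊕ 15 = 12.
The overall nim-sum is X = 12. A stack of size p has a winning move iff p XOR X < p (reduce it to p XOR X).
  14: 14 XOR 12 = 2 < 14 — winning move (to 2).
  13: 13 XOR 12 = 1 < 13 — winning move (to 1).
  15: 15 XOR 12 = 3 < 15 — winning move (to 3).
That gives 3 winning moves.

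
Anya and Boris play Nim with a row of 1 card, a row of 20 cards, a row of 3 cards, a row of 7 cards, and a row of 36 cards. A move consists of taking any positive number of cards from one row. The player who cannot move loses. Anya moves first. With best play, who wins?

Anya wins

In binary:
  000001  (1)
  010100  (20)
  000011  (3)
  000111  (7)
  100100  (36)
  ------
  110101  (53)
The nim-sum is 53 ≠ 0, so this is an N-position: the player to move can win; Anya has a winning move.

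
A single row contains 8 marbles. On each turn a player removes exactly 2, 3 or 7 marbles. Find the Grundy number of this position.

1

Compute g(0), g(1), … for moves {2, 3, 7}:
k:     0  1  2  3  4  5  6  7  8
g(k):  0  0  1  1  2  0  0  1  1
So g(8) = 1.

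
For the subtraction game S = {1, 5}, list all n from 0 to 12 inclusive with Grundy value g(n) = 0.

0, 2, 4, 6, 8, 10, 12

Build the Grundy sequence with g(k) = mex{g(k−s) : s ∈ {1, 5}, s ≤ k}:
k:     0  1  2  3  4  5  6  7  8  9 10 11 12
g(k):  0  1  0  1  0  1  0  1  0  1  0  1  0
The P-positions (g = 0) in 0..12 are 0, 2, 4, 6, 8, 10, 12.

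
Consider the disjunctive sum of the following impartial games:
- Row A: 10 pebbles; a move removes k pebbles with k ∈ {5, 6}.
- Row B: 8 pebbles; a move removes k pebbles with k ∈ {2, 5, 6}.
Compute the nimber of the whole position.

Build the Grundy sequence for row A with g(k) = mex{g(k−s) : s ∈ {5, 6}, s ≤ k}:
k:     0  1  2  3  4  5  6  7  8  9 10
g(k):  0  0  0  0  0  1  1  1  1  1  2
So g(10) = 2.
For row B, compute g(0), g(1), … with moves {2, 5, 6}:
k:     0  1  2  3  4  5  6  7  8
g(k):  0  0  1  1  0  2  1  3  0
So g(8) = 0.
The value of a disjunctive sum is the nim-sum of the parts.
Combined value = 2 XOR 0 = 2.

2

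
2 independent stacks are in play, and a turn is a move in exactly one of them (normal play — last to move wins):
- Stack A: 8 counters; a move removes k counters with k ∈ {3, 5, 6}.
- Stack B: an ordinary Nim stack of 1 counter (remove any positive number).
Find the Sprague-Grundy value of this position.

Grundy values for stack A (subtraction set {3, 5, 6}):
k:     0  1  2  3  4  5  6  7  8
g(k):  0  0  0  1  1  1  2  2  2
So g(8) = 2.
Stack B is a plain Nim stack of size 1, so its Grundy value is 1.
By the Sprague-Grundy theorem, the Grundy value of a sum of independent games is the XOR of the component values.
Combined value = 2 ⊕ 1 = 3.

3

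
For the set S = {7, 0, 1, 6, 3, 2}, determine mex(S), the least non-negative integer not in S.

4

The values 0, 1, 2, 3 are all present; 4 is the first non-negative integer missing from the set.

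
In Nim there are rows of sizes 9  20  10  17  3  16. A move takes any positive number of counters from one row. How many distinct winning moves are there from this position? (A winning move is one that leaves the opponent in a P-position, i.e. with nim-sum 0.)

Compute the nim-sum pairwise:
9 ⊕ 20 = 29
29 ⊕ 10 = 23
23 ⊕ 17 = 6
6 ⊕ 3 = 5
5 ⊕ 16 = 21
The overall nim-sum is X = 21. A row of size p has a winning move iff p XOR X < p (reduce it to p XOR X).
  9: 9 XOR 21 = 28 ≥ 9 — no move.
  20: 20 XOR 21 = 1 < 20 — winning move (to 1).
  10: 10 XOR 21 = 31 ≥ 10 — no move.
  17: 17 XOR 21 = 4 < 17 — winning move (to 4).
  3: 3 XOR 21 = 22 ≥ 3 — no move.
  16: 16 XOR 21 = 5 < 16 — winning move (to 5).
That gives 3 winning moves.

3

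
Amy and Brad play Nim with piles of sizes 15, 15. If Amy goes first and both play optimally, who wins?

Brad wins

Compute the nim-sum pairwise:
15 ^ 15 = 0
The nim-sum is 0, so this is a P-position: the player to move is in a losing position under optimal play; Amy is about to move from it and so loses — Brad wins.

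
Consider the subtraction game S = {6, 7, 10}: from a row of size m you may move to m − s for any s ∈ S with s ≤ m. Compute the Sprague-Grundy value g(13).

2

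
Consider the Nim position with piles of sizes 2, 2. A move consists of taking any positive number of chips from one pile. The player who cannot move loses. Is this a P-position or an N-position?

P-position

In binary:
  10  (2)
  10  (2)
  --
  00  (0)
The nim-sum is 0, so this is a P-position: the player to move is in a losing position under optimal play.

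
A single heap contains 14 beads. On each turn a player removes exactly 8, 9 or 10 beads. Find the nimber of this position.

1

Grundy values for subtraction set {8, 9, 10}:
g(0) = mex{} = 0
g(1) = mex{} = 0
g(2) = mex{} = 0
g(3) = mex{} = 0
g(4) = mex{} = 0
g(5) = mex{} = 0
g(6) = mex{} = 0
g(7) = mex{} = 0
g(8) = mex{0} = 1
g(9) = mex{0} = 1
g(10) = mex{0} = 1
g(11) = mex{0} = 1
g(12) = mex{0} = 1
g(13) = mex{0} = 1
g(14) = mex{0} = 1
So g(14) = 1.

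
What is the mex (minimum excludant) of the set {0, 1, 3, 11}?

2

The values 0, 1 are all present; 2 is the first non-negative integer missing from the set.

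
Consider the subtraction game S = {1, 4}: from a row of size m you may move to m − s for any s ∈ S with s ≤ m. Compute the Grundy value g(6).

1

Build the Grundy sequence with g(k) = mex{g(k−s) : s ∈ {1, 4}, s ≤ k}:
k:     0  1  2  3  4  5  6
g(k):  0  1  0  1  2  0  1
So g(6) = 1.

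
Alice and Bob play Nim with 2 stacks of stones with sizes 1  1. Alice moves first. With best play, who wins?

Bob wins

Bitwise XOR of the heap sizes:
  1  (1)
  1  (1)
  -
  0  (0)
The nim-sum is 0, so this is a P-position: the player to move is in a losing position under optimal play; Alice is about to move from it and so loses — Bob wins.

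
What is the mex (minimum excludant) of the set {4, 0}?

1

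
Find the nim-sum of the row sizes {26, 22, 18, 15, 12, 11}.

22

Nim-sum: 26 ⊕ 22 ⊕ 18 ⊕ 15 ⊕ 12 ⊕ 11 = 22.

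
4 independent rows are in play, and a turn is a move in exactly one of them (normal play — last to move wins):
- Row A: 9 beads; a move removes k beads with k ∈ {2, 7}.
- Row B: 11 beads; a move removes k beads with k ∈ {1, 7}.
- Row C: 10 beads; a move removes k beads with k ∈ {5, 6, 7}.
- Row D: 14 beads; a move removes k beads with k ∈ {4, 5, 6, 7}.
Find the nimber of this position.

3

Build the Grundy sequence for row A with g(k) = mex{g(k−s) : s ∈ {2, 7}, s ≤ k}:
g(0) = mex{} = 0
g(1) = mex{} = 0
g(2) = mex{0} = 1
g(3) = mex{0} = 1
g(4) = mex{1} = 0
g(5) = mex{1} = 0
g(6) = mex{0} = 1
g(7) = mex{0} = 1
g(8) = mex{0,1} = 2
g(9) = mex{1} = 0
So g(9) = 0.
Grundy values for row B (subtraction set {1, 7}):
g(0) = mex{} = 0
g(1) = mex{0} = 1
g(2) = mex{1} = 0
g(3) = mex{0} = 1
g(4) = mex{1} = 0
g(5) = mex{0} = 1
g(6) = mex{1} = 0
g(7) = mex{0} = 1
g(8) = mex{1} = 0
g(9) = mex{0} = 1
g(10) = mex{1} = 0
g(11) = mex{0} = 1
So g(11) = 1.
Build the Grundy sequence for row C with g(k) = mex{g(k−s) : s ∈ {5, 6, 7}, s ≤ k}:
g(0) = mex{} = 0
g(1) = mex{} = 0
g(2) = mex{} = 0
g(3) = mex{} = 0
g(4) = mex{} = 0
g(5) = mex{0} = 1
g(6) = mex{0} = 1
g(7) = mex{0} = 1
g(8) = mex{0} = 1
g(9) = mex{0} = 1
g(10) = mex{0,1} = 2
So g(10) = 2.
Grundy values for row D (subtraction set {4, 5, 6, 7}):
g(0) = mex{} = 0
g(1) = mex{} = 0
g(2) = mex{} = 0
g(3) = mex{} = 0
g(4) = mex{0} = 1
g(5) = mex{0} = 1
g(6) = mex{0} = 1
g(7) = mex{0} = 1
g(8) = mex{0,1} = 2
g(9) = mex{0,1} = 2
g(10) = mex{0,1} = 2
g(11) = mex{1} = 0
g(12) = mex{1,2} = 0
g(13) = mex{1,2} = 0
g(14) = mex{1,2} = 0
So g(14) = 0.
The value of a disjunctive sum is the nim-sum of the parts.
Combined value = 0 ⊕ 1 ⊕ 2 ⊕ 0 = 3.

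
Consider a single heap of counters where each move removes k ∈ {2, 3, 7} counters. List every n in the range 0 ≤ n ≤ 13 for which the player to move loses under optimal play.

0, 1, 5, 6, 10, 11

Compute g(0), g(1), … for moves {2, 3, 7}:
g(0) = mex{} = 0
g(1) = mex{} = 0
g(2) = mex{0} = 1
g(3) = mex{0} = 1
g(4) = mex{0,1} = 2
g(5) = mex{1} = 0
g(6) = mex{1,2} = 0
g(7) = mex{0,2} = 1
g(8) = mex{0} = 1
g(9) = mex{0,1} = 2
g(10) = mex{1} = 0
g(11) = mex{1,2} = 0
g(12) = mex{0,2} = 1
g(13) = mex{0} = 1
The P-positions (g = 0) in 0..13 are 0, 1, 5, 6, 10, 11.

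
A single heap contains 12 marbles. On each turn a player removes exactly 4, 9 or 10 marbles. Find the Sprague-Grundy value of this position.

1

Grundy values for subtraction set {4, 9, 10}:
k:     0  1  2  3  4  5  6  7  8  9 10 11 12
g(k):  0  0  0  0  1  1  1  1  0  2  2  2  1
So g(12) = 1.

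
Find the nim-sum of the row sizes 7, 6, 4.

5

Compute the nim-sum pairwise:
7 ^ 6 = 1
1 ^ 4 = 5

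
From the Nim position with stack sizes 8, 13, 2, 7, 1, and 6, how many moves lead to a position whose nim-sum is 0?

3

Bitwise XOR of the heap sizes:
  1000  (8)
  1101  (13)
  0010  (2)
  0111  (7)
  0001  (1)
  0110  (6)
  ----
  0111  (7)
The overall nim-sum is X = 7. A stack of size p has a winning move iff p XOR X < p (reduce it to p XOR X).
  8: 8 XOR 7 = 15 ≥ 8 — no move.
  13: 13 XOR 7 = 10 < 13 — winning move (to 10).
  2: 2 XOR 7 = 5 ≥ 2 — no move.
  7: 7 XOR 7 = 0 < 7 — winning move (to 0).
  1: 1 XOR 7 = 6 ≥ 1 — no move.
  6: 6 XOR 7 = 1 < 6 — winning move (to 1).
That gives 3 winning moves.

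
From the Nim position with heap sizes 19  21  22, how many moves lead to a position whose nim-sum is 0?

Compute the nim-sum pairwise:
19 XOR 21 = 6
6 XOR 22 = 16
The overall nim-sum is X = 16. A heap of size p has a winning move iff p XOR X < p (reduce it to p XOR X).
  19: 19 XOR 16 = 3 < 19 — winning move (to 3).
  21: 21 XOR 16 = 5 < 21 — winning move (to 5).
  22: 22 XOR 16 = 6 < 22 — winning move (to 6).
That gives 3 winning moves.

3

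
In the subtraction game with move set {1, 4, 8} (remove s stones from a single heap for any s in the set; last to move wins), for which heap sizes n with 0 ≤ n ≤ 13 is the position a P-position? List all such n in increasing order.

0, 2, 5, 7, 12

Grundy values for subtraction set {1, 4, 8}:
g(0) = mex{} = 0
g(1) = mex{0} = 1
g(2) = mex{1} = 0
g(3) = mex{0} = 1
g(4) = mex{0,1} = 2
g(5) = mex{1,2} = 0
g(6) = mex{0} = 1
g(7) = mex{1} = 0
g(8) = mex{0,2} = 1
g(9) = mex{0,1} = 2
g(10) = mex{0,1,2} = 3
g(11) = mex{0,1,3} = 2
g(12) = mex{1,2} = 0
g(13) = mex{0,2} = 1
The P-positions (g = 0) in 0..13 are 0, 2, 5, 7, 12.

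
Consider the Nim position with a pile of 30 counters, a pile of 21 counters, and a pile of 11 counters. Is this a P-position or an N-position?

P-position

Nim-sum: 30 ^ 21 ^ 11 = 0.
The nim-sum is 0, so this is a P-position: the player to move is in a losing position under optimal play.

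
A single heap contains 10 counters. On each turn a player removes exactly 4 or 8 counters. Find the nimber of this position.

2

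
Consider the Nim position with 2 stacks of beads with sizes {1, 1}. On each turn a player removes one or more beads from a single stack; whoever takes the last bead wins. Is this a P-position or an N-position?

Write each in binary and XOR column by column:
  1  (1)
  1  (1)
  -
  0  (0)
The nim-sum is 0, so this is a P-position: the player to move is in a losing position under optimal play.

P-position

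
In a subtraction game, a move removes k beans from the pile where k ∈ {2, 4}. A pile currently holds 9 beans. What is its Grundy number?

Grundy values for subtraction set {2, 4}:
g(0) = mex{} = 0
g(1) = mex{} = 0
g(2) = mex{0} = 1
g(3) = mex{0} = 1
g(4) = mex{0,1} = 2
g(5) = mex{0,1} = 2
g(6) = mex{1,2} = 0
g(7) = mex{1,2} = 0
g(8) = mex{0,2} = 1
g(9) = mex{0,2} = 1
So g(9) = 1.

1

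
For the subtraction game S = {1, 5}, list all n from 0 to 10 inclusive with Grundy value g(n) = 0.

0, 2, 4, 6, 8, 10

Compute g(0), g(1), … for moves {1, 5}:
g(0) = mex{} = 0
g(1) = mex{0} = 1
g(2) = mex{1} = 0
g(3) = mex{0} = 1
g(4) = mex{1} = 0
g(5) = mex{0} = 1
g(6) = mex{1} = 0
g(7) = mex{0} = 1
g(8) = mex{1} = 0
g(9) = mex{0} = 1
g(10) = mex{1} = 0
The P-positions (g = 0) in 0..10 are 0, 2, 4, 6, 8, 10.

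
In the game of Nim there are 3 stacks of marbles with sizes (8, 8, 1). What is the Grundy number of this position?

1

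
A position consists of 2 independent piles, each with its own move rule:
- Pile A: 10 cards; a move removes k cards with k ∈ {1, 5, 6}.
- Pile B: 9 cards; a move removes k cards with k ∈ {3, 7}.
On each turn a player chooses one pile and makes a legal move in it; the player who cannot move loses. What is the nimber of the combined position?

3

For pile A, compute g(0), g(1), … with moves {1, 5, 6}:
g(0) = mex{} = 0
g(1) = mex{0} = 1
g(2) = mex{1} = 0
g(3) = mex{0} = 1
g(4) = mex{1} = 0
g(5) = mex{0} = 1
g(6) = mex{0,1} = 2
g(7) = mex{0,1,2} = 3
g(8) = mex{0,1,3} = 2
g(9) = mex{0,1,2} = 3
g(10) = mex{0,1,3} = 2
So g(10) = 2.
Build the Grundy sequence for pile B with g(k) = mex{g(k−s) : s ∈ {3, 7}, s ≤ k}:
g(0) = mex{} = 0
g(1) = mex{} = 0
g(2) = mex{} = 0
g(3) = mex{0} = 1
g(4) = mex{0} = 1
g(5) = mex{0} = 1
g(6) = mex{1} = 0
g(7) = mex{0,1} = 2
g(8) = mex{0,1} = 2
g(9) = mex{0} = 1
So g(9) = 1.
By the Sprague-Grundy theorem, the Grundy value of a sum of independent games is the XOR of the component values.
Combined value = 2 XOR 1 = 3.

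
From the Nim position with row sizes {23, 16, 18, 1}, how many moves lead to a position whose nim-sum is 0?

Bitwise XOR of the heap sizes:
  10111  (23)
  10000  (16)
  10010  (18)
  00001  (1)
  -----
  10100  (20)
The overall nim-sum is X = 20. A row of size p has a winning move iff p XOR X < p (reduce it to p XOR X).
  23: 23 XOR 20 = 3 < 23 — winning move (to 3).
  16: 16 XOR 20 = 4 < 16 — winning move (to 4).
  18: 18 XOR 20 = 6 < 18 — winning move (to 6).
  1: 1 XOR 20 = 21 ≥ 1 — no move.
That gives 3 winning moves.

3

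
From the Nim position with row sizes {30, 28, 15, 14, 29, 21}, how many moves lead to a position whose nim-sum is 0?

Compute the nim-sum pairwise:
30 ⊕ 28 = 2
2 ⊕ 15 = 13
13 ⊕ 14 = 3
3 ⊕ 29 = 30
30 ⊕ 21 = 11
The overall nim-sum is X = 11. A row of size p has a winning move iff p XOR X < p (reduce it to p XOR X).
  30: 30 XOR 11 = 21 < 30 — winning move (to 21).
  28: 28 XOR 11 = 23 < 28 — winning move (to 23).
  15: 15 XOR 11 = 4 < 15 — winning move (to 4).
  14: 14 XOR 11 = 5 < 14 — winning move (to 5).
  29: 29 XOR 11 = 22 < 29 — winning move (to 22).
  21: 21 XOR 11 = 30 ≥ 21 — no move.
That gives 5 winning moves.

5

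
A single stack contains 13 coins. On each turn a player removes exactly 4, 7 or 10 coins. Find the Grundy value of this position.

Compute g(0), g(1), … for moves {4, 7, 10}:
k:     0  1  2  3  4  5  6  7  8  9 10 11 12 13
g(k):  0  0  0  0  1  1  1  1  2  2  2  2  3  3
So g(13) = 3.

3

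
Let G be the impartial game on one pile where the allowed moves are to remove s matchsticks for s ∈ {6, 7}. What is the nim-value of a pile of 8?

Compute g(0), g(1), … for moves {6, 7}:
g(0) = mex{} = 0
g(1) = mex{} = 0
g(2) = mex{} = 0
g(3) = mex{} = 0
g(4) = mex{} = 0
g(5) = mex{} = 0
g(6) = mex{0} = 1
g(7) = mex{0} = 1
g(8) = mex{0} = 1
So g(8) = 1.

1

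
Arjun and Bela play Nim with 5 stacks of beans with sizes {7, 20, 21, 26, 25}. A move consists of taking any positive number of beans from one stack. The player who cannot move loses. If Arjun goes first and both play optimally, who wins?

Arjun wins

Nim-sum: 7 ⊕ 20 ⊕ 21 ⊕ 26 ⊕ 25 = 5.
The nim-sum is 5 ≠ 0, so this is an N-position: the player to move can win; Arjun has a winning move.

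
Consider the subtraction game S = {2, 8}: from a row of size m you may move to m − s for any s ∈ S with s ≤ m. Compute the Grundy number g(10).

0

Compute g(0), g(1), … for moves {2, 8}:
g(0) = mex{} = 0
g(1) = mex{} = 0
g(2) = mex{0} = 1
g(3) = mex{0} = 1
g(4) = mex{1} = 0
g(5) = mex{1} = 0
g(6) = mex{0} = 1
g(7) = mex{0} = 1
g(8) = mex{0,1} = 2
g(9) = mex{0,1} = 2
g(10) = mex{1,2} = 0
So g(10) = 0.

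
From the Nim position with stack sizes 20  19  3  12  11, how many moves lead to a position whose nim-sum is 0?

3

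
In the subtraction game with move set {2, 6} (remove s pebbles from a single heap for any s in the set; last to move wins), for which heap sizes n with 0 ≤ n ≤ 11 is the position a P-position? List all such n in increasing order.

0, 1, 4, 5, 8, 9

Grundy values for subtraction set {2, 6}:
g(0) = mex{} = 0
g(1) = mex{} = 0
g(2) = mex{0} = 1
g(3) = mex{0} = 1
g(4) = mex{1} = 0
g(5) = mex{1} = 0
g(6) = mex{0} = 1
g(7) = mex{0} = 1
g(8) = mex{1} = 0
g(9) = mex{1} = 0
g(10) = mex{0} = 1
g(11) = mex{0} = 1
The P-positions (g = 0) in 0..11 are 0, 1, 4, 5, 8, 9.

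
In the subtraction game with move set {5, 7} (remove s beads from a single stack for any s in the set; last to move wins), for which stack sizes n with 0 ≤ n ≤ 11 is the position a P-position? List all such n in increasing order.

Build the Grundy sequence with g(k) = mex{g(k−s) : s ∈ {5, 7}, s ≤ k}:
k:     0  1  2  3  4  5  6  7  8  9 10 11
g(k):  0  0  0  0  0  1  1  1  1  1  2  2
The P-positions (g = 0) in 0..11 are 0, 1, 2, 3, 4.

0, 1, 2, 3, 4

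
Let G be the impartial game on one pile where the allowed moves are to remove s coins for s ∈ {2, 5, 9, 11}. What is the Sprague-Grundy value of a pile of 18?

2

Compute g(0), g(1), … for moves {2, 5, 9, 11}:
k:     0  1  2  3  4  5  6  7  8  9 10 11 12 13 14 15 16 17 18
g(k):  0  0  1  1  0  2  1  0  0  1  1  2  2  3  0  2  1  3  2
So g(18) = 2.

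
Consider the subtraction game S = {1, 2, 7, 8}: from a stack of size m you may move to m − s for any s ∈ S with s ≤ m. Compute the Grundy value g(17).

Compute g(0), g(1), … for moves {1, 2, 7, 8}:
k:     0  1  2  3  4  5  6  7  8  9 10 11 12 13 14 15 16 17
g(k):  0  1  2  0  1  2  0  1  2  0  1  2  0  1  2  0  1  2
So g(17) = 2.

2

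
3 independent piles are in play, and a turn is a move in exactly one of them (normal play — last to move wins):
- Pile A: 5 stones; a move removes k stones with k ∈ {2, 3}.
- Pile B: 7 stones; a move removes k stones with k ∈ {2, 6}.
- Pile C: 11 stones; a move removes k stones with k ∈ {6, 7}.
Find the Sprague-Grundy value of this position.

Grundy values for pile A (subtraction set {2, 3}):
k:     0  1  2  3  4  5
g(k):  0  0  1  1  2  0
So g(5) = 0.
Build the Grundy sequence for pile B with g(k) = mex{g(k−s) : s ∈ {2, 6}, s ≤ k}:
g(0) = mex{} = 0
g(1) = mex{} = 0
g(2) = mex{0} = 1
g(3) = mex{0} = 1
g(4) = mex{1} = 0
g(5) = mex{1} = 0
g(6) = mex{0} = 1
g(7) = mex{0} = 1
So g(7) = 1.
Grundy values for pile C (subtraction set {6, 7}):
g(0) = mex{} = 0
g(1) = mex{} = 0
g(2) = mex{} = 0
g(3) = mex{} = 0
g(4) = mex{} = 0
g(5) = mex{} = 0
g(6) = mex{0} = 1
g(7) = mex{0} = 1
g(8) = mex{0} = 1
g(9) = mex{0} = 1
g(10) = mex{0} = 1
g(11) = mex{0} = 1
So g(11) = 1.
By the Sprague-Grundy theorem, the Grundy value of a sum of independent games is the XOR of the component values.
Combined value = 0 XOR 1 XOR 1 = 0.

0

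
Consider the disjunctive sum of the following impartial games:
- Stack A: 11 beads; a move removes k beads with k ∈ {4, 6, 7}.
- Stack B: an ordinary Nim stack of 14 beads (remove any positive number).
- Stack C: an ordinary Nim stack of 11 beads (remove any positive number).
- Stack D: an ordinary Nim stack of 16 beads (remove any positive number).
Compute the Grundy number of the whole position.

Grundy values for stack A (subtraction set {4, 6, 7}):
k:     0  1  2  3  4  5  6  7  8  9 10 11
g(k):  0  0  0  0  1  1  1  1  2  2  2  0
So g(11) = 0.
Stack B is a plain Nim stack of size 14, so its Grundy value is 14.
Stack C is a plain Nim stack of size 11, so its Grundy value is 11.
Stack D is a plain Nim stack of size 16, so its Grundy value is 16.
By the Sprague-Grundy theorem, the Grundy value of a sum of independent games is the XOR of the component values.
Combined value = 0 ⊕ 14 ⊕ 11 ⊕ 16 = 21.

21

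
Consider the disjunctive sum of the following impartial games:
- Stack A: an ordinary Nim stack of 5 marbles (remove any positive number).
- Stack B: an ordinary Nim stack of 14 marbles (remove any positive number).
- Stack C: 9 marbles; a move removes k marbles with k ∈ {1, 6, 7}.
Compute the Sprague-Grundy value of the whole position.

Stack A is a plain Nim stack of size 5, so its Grundy value is 5.
Stack B is a plain Nim stack of size 14, so its Grundy value is 14.
Grundy values for stack C (subtraction set {1, 6, 7}):
k:     0  1  2  3  4  5  6  7  8  9
g(k):  0  1  0  1  0  1  2  3  2  3
So g(9) = 3.
The value of a disjunctive sum is the nim-sum of the parts.
Combined value = 5 ⊕ 14 ⊕ 3 = 8.

8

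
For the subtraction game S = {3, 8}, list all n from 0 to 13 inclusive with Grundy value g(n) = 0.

0, 1, 2, 6, 7, 11, 12, 13

Grundy values for subtraction set {3, 8}:
k:     0  1  2  3  4  5  6  7  8  9 10 11 12 13
g(k):  0  0  0  1  1  1  0  0  2  1  1  0  0  0
The P-positions (g = 0) in 0..13 are 0, 1, 2, 6, 7, 11, 12, 13.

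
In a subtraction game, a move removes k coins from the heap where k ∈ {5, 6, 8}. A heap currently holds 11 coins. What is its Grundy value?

Grundy values for subtraction set {5, 6, 8}:
k:     0  1  2  3  4  5  6  7  8  9 10 11
g(k):  0  0  0  0  0  1  1  1  1  1  2  2
So g(11) = 2.

2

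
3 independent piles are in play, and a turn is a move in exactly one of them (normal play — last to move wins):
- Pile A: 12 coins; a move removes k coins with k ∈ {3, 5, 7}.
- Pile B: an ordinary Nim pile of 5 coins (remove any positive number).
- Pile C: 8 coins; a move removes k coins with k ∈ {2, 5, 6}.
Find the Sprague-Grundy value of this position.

5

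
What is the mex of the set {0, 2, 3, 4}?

1

0 is in the set but 1 is not, so the mex is 1.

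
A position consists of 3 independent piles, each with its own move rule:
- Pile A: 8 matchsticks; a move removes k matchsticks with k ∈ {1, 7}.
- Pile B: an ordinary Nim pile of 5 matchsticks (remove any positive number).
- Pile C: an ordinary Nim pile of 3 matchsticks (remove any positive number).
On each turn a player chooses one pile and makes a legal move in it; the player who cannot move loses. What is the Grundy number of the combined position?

6

Grundy values for pile A (subtraction set {1, 7}):
g(0) = mex{} = 0
g(1) = mex{0} = 1
g(2) = mex{1} = 0
g(3) = mex{0} = 1
g(4) = mex{1} = 0
g(5) = mex{0} = 1
g(6) = mex{1} = 0
g(7) = mex{0} = 1
g(8) = mex{1} = 0
So g(8) = 0.
Pile B is a plain Nim pile of size 5, so its Grundy value is 5.
Pile C is a plain Nim pile of size 3, so its Grundy value is 3.
By the Sprague-Grundy theorem, the Grundy value of a sum of independent games is the XOR of the component values.
Combined value = 0 ⊕ 5 ⊕ 3 = 6.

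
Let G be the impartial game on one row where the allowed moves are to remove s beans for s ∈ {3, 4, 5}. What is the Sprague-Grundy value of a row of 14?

2

Build the Grundy sequence with g(k) = mex{g(k−s) : s ∈ {3, 4, 5}, s ≤ k}:
k:     0  1  2  3  4  5  6  7  8  9 10 11 12 13 14
g(k):  0  0  0  1  1  1  2  2  0  0  0  1  1  1  2
So g(14) = 2.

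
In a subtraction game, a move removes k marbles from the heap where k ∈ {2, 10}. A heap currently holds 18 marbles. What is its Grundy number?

1

Build the Grundy sequence with g(k) = mex{g(k−s) : s ∈ {2, 10}, s ≤ k}:
k:     0  1  2  3  4  5  6  7  8  9 10 11 12 13 14 15 16 17 18
g(k):  0  0  1  1  0  0  1  1  0  0  1  1  0  0  1  1  0  0  1
So g(18) = 1.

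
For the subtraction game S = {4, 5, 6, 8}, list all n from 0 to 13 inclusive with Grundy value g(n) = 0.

Build the Grundy sequence with g(k) = mex{g(k−s) : s ∈ {4, 5, 6, 8}, s ≤ k}:
k:     0  1  2  3  4  5  6  7  8  9 10 11 12 13
g(k):  0  0  0  0  1  1  1  1  2  2  2  2  0  0
The P-positions (g = 0) in 0..13 are 0, 1, 2, 3, 12, 13.

0, 1, 2, 3, 12, 13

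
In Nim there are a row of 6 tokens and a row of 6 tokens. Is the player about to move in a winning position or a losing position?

Compute the nim-sum pairwise:
6 ⊕ 6 = 0
The nim-sum is 0, so this is a P-position: the player to move is in a losing position under optimal play.

Losing position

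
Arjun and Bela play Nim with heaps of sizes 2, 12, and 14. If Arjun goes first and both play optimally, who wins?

Bela wins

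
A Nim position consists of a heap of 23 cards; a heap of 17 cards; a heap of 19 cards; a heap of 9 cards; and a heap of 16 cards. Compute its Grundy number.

12

Compute the nim-sum pairwise:
23 ^ 17 = 6
6 ^ 19 = 21
21 ^ 9 = 28
28 ^ 16 = 12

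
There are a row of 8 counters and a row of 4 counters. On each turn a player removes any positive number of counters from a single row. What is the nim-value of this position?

12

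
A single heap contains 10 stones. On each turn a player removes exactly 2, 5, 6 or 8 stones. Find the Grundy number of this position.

Grundy values for subtraction set {2, 5, 6, 8}:
g(0) = mex{} = 0
g(1) = mex{} = 0
g(2) = mex{0} = 1
g(3) = mex{0} = 1
g(4) = mex{1} = 0
g(5) = mex{0,1} = 2
g(6) = mex{0} = 1
g(7) = mex{0,1,2} = 3
g(8) = mex{0,1} = 2
g(9) = mex{0,1,3} = 2
g(10) = mex{0,1,2} = 3
So g(10) = 3.

3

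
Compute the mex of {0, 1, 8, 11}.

2

The values 0, 1 are all present; 2 is the first non-negative integer missing from the set.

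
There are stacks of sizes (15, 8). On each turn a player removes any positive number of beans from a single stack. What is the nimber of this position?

7

Nim-sum: 15 XOR 8 = 7.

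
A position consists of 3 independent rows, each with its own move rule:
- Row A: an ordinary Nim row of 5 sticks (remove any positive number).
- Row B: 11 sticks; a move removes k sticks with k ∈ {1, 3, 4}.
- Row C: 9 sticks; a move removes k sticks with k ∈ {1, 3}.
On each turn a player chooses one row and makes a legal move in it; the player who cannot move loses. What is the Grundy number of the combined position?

6

Row A is a plain Nim row of size 5, so its Grundy value is 5.
For row B, compute g(0), g(1), … with moves {1, 3, 4}:
k:     0  1  2  3  4  5  6  7  8  9 10 11
g(k):  0  1  0  1  2  3  2  0  1  0  1  2
So g(11) = 2.
Build the Grundy sequence for row C with g(k) = mex{g(k−s) : s ∈ {1, 3}, s ≤ k}:
g(0) = mex{} = 0
g(1) = mex{0} = 1
g(2) = mex{1} = 0
g(3) = mex{0} = 1
g(4) = mex{1} = 0
g(5) = mex{0} = 1
g(6) = mex{1} = 0
g(7) = mex{0} = 1
g(8) = mex{1} = 0
g(9) = mex{0} = 1
So g(9) = 1.
The value of a disjunctive sum is the nim-sum of the parts.
Combined value = 5 ⊕ 2 ⊕ 1 = 6.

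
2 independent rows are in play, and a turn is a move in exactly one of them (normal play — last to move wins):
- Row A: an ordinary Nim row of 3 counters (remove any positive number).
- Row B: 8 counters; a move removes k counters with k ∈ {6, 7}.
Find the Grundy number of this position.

Row A is a plain Nim row of size 3, so its Grundy value is 3.
Build the Grundy sequence for row B with g(k) = mex{g(k−s) : s ∈ {6, 7}, s ≤ k}:
g(0) = mex{} = 0
g(1) = mex{} = 0
g(2) = mex{} = 0
g(3) = mex{} = 0
g(4) = mex{} = 0
g(5) = mex{} = 0
g(6) = mex{0} = 1
g(7) = mex{0} = 1
g(8) = mex{0} = 1
So g(8) = 1.
The value of a disjunctive sum is the nim-sum of the parts.
Combined value = 3 ⊕ 1 = 2.

2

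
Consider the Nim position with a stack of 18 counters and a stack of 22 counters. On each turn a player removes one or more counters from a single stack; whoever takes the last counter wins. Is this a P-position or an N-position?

N-position

In binary:
  10010  (18)
  10110  (22)
  -----
  00100  (4)
The nim-sum is 4 ≠ 0, so this is an N-position: the player to move can win.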